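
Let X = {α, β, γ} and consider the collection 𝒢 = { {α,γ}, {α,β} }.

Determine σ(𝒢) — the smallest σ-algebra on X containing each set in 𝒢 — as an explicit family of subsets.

Initial family (4 sets): { ∅, {α,β}, {α,γ}, X }.
Pass 1 (2 new):
  {β}  = {α,γ}ᶜ
  {γ}  = {α,β}ᶜ
  — 6 sets.
Pass 2 (1 new):
  {β,γ}  = {γ} ∪ {β}
  — 7 sets.
Pass 3 adds 1:
  {α}  = {β,γ}ᶜ
  — 8 sets.
After Pass 4 the family is unchanged; done.

Therefore σ(𝒢) = { ∅, {α}, {β}, {γ}, {α,β}, {α,γ}, {β,γ}, X } (|σ(𝒢)| = 8).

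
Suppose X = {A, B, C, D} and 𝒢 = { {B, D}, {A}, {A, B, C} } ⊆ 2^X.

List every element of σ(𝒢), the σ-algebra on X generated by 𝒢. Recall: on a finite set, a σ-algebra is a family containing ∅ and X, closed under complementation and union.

Begin from { ∅, {A}, {B, D}, {A, B, C}, X } (that is, 𝒢 plus ∅ and X).
Step 1: 4 new —
  {D}  = complement {A, B, C}
  {A, C}  = complement {B, D}
  {A, B, D}  = {B, D} ∪ {A}
  {B, C, D}  = complement {A}
Step 2: +3 →
  {C}  = complement {A, B, D}
  {A, D}  = {D} ∪ {A}
  {A, C, D}  = {A, C} ∪ {D}
Step 3: 3 new —
  {B}  = complement {A, C, D}
  {B, C}  = complement {A, D}
  {C, D}  = {C} ∪ {D}
Step 4: +1 →
  {A, B}  = complement {C, D}
Step 5: already closed under ᶜ and ∪.

Therefore σ(𝒢) = { ∅, {A}, {B}, {C}, {D}, {A, B}, {A, C}, {A, D}, {B, C}, {B, D}, {C, D}, {A, B, C}, {A, B, D}, {A, C, D}, {B, C, D}, X } (|σ(𝒢)| = 16).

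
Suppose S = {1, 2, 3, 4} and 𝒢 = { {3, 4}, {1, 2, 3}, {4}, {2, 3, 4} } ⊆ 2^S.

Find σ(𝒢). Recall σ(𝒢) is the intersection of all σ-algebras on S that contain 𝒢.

|σ(𝒢)| = 16.  σ(𝒢) = { ∅, {1}, {2}, {3}, {4}, {1, 2}, {1, 3}, {1, 4}, {2, 3}, {2, 4}, {3, 4}, {1, 2, 3}, {1, 2, 4}, {1, 3, 4}, {2, 3, 4}, S }

Trace:
Take S₀ = 𝒢 ∪ {∅, S} = { ∅, {4}, {3, 4}, {1, 2, 3}, {2, 3, 4}, S }.
Step 1 adds 2:
  {1}  = {2, 3, 4}ᶜ
  {1, 2}  = {3, 4}ᶜ
  [8 total]
Step 2. New:
  {1, 4}  = {4} ∪ {1}
  {1, 2, 4}  = {4} ∪ {1, 2}
  {1, 3, 4}  = {3, 4} ∪ {1}
  [11 total]
Step 3: 3 new —
  {2}  = {1, 3, 4}ᶜ
  {3}  = {1, 2, 4}ᶜ
  {2, 3}  = {1, 4}ᶜ
  [14 total]
Step 4: 2 new —
  {1, 3}  = {3} ∪ {1}
  {2, 4}  = {4} ∪ {2}
  [16 total]
Step 5: closed — nothing new.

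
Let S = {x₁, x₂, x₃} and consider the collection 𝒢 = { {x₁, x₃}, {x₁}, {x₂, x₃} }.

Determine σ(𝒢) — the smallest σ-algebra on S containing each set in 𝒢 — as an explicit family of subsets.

σ(𝒢) = { {}, {x₁}, {x₂}, {x₃}, {x₁, x₂}, {x₁, x₃}, {x₂, x₃}, S }

Trace:
Take S₀ = 𝒢 ∪ {∅, S} = { {}, {x₁}, {x₁, x₃}, {x₂, x₃}, S }.
Iteration 1 (1 new):
  {x₂}  = complement {x₁, x₃}
  [6 total]
Iteration 2: +1 →
  {x₁, x₂}  = {x₂} ∪ {x₁}
  [7 total]
Iteration 3: 1 new —
  {x₃}  = complement {x₁, x₂}
  [8 total]
Iteration 4: stable.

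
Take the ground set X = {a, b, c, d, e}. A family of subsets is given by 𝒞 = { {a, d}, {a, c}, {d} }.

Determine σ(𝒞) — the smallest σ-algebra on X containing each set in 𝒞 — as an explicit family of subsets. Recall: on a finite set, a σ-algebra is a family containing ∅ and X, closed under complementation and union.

σ(𝒞) = { ∅, {a}, {c}, {d}, {a, c}, {a, d}, {b, e}, {c, d}, {a, b, e}, {a, c, d}, {b, c, e}, {b, d, e}, {a, b, c, e}, {a, b, d, e}, {b, c, d, e}, X }

Check:
Initial family (5 sets): { ∅, {d}, {a, c}, {a, d}, X }.
Step 1: +4 →
  {a, c, d}  = {a, d} ∪ {a, c}
  {b, c, e}  = {a, d}ᶜ
  {b, d, e}  = {a, c}ᶜ
  {a, b, c, e}  = {d}ᶜ
  (now 9)
Step 2 adds 3:
  {b, e}  = {a, c, d}ᶜ
  {a, b, d, e}  = {a, d} ∪ {b, d, e}
  {b, c, d, e}  = {b, c, e} ∪ {d}
  (now 12)
Step 3 (2 new):
  {a}  = {b, c, d, e}ᶜ
  {c}  = {a, b, d, e}ᶜ
  (now 14)
Step 4: +2 →
  {c, d}  = {c} ∪ {d}
  {a, b, e}  = {b, e} ∪ {a}
  (now 16)
After Step 5 the family is unchanged; done.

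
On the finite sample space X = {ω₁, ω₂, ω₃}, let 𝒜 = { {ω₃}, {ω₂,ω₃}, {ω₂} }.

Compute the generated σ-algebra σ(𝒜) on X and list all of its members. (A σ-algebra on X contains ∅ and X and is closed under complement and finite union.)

|σ(𝒜)| = 8.  σ(𝒜) = { {}, {ω₁}, {ω₂}, {ω₃}, {ω₁,ω₂}, {ω₁,ω₃}, {ω₂,ω₃}, X }

Check:
Start: 𝒜 ∪ {∅, X} = { {}, {ω₂}, {ω₃}, {ω₂,ω₃}, X }.
Round 1: +3 →
  {ω₁}  = X∖{ω₂,ω₃}
  {ω₁,ω₂}  = X∖{ω₃}
  {ω₁,ω₃}  = X∖{ω₂}
  — 8 sets.
Round 2: closed — nothing new.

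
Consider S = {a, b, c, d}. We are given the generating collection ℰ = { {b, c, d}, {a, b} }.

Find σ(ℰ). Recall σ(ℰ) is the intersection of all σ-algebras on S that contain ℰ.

Begin from { {}, {a, b}, {b, c, d}, S } (that is, ℰ plus ∅ and S).
Step 1 (2 new):
  {a}  = complement {b, c, d}
  {c, d}  = complement {a, b}
  — 6 sets.
Step 2: 1 new —
  {a, c, d}  = {c, d} ∪ {a}
  — 7 sets.
Step 3 (1 new):
  {b}  = complement {a, c, d}
  — 8 sets.
Step 4 adds nothing — fixpoint reached.

|σ(ℰ)| = 8.  σ(ℰ) = { {}, {a}, {b}, {a, b}, {c, d}, {a, c, d}, {b, c, d}, S }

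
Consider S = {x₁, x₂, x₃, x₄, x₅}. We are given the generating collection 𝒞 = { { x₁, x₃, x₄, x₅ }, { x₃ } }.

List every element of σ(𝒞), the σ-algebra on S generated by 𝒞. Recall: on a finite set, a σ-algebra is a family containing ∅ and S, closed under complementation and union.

Take S₀ = 𝒞 ∪ {∅, S} = { {}, { x₃ }, { x₁, x₃, x₄, x₅ }, S }.
Step 1: +2 →
  { x₂ }  = complement { x₁, x₃, x₄, x₅ }
  { x₁, x₂, x₄, x₅ }  = complement { x₃ }
  (now 6)
Step 2. New:
  { x₂, x₃ }  = { x₃ } ∪ { x₂ }
  (now 7)
Step 3. New:
  { x₁, x₄, x₅ }  = complement { x₂, x₃ }
  (now 8)
Step 4: closed — nothing new.

Therefore σ(𝒞) = { {}, { x₂ }, { x₃ }, { x₂, x₃ }, { x₁, x₄, x₅ }, { x₁, x₂, x₄, x₅ }, { x₁, x₃, x₄, x₅ }, S } (|σ(𝒞)| = 8).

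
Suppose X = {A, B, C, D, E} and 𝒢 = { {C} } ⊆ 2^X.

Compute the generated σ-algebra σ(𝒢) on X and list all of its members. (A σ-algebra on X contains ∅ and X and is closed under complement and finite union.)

σ(𝒢) = { ∅, {C}, {A, B, D, E}, X }

Check:
Initial family (3 sets): { ∅, {C}, X }.
Pass 1 adds 1:
  {A, B, D, E}  = X∖{C}
  [4 total]
After Pass 2 the family is unchanged; done.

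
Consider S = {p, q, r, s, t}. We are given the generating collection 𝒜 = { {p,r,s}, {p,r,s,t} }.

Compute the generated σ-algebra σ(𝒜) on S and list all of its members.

Answer: σ(𝒜) = { {}, {q}, {t}, {q,t}, {p,r,s}, {p,q,r,s}, {p,r,s,t}, S }

Working:
Start: 𝒜 ∪ {∅, S} = { {}, {p,r,s}, {p,r,s,t}, S }.
Iteration 1. New:
  {q}  = {p,r,s,t}ᶜ
  {q,t}  = {p,r,s}ᶜ
Iteration 2: +1 →
  {p,q,r,s}  = {p,r,s} ∪ {q}
Iteration 3: 1 new —
  {t}  = {p,q,r,s}ᶜ
After Iteration 4 the family is unchanged; done.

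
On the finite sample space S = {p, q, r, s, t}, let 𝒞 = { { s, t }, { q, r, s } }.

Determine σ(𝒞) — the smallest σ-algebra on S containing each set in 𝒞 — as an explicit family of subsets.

Answer: σ(𝒞) = { {  }, { p }, { s }, { t }, { p, s }, { p, t }, { q, r }, { s, t }, { p, q, r }, { p, s, t }, { q, r, s }, { q, r, t }, { p, q, r, s }, { p, q, r, t }, { q, r, s, t }, S }

Check:
Seed the family with 𝒞 together with ∅ and S: { {  }, { s, t }, { q, r, s }, S }.
Pass 1: 3 new —
  { p, t }  = { q, r, s }ᶜ
  { p, q, r }  = { s, t }ᶜ
  { q, r, s, t }  = { s, t } ∪ { q, r, s }
  — 7 sets.
Pass 2: 4 new —
  { p }  = { q, r, s, t }ᶜ
  { p, s, t }  = { s, t } ∪ { p, t }
  { p, q, r, s }  = { p, q, r } ∪ { q, r, s }
  { p, q, r, t }  = { p, q, r } ∪ { p, t }
  — 11 sets.
Pass 3 (3 new):
  { s }  = { p, q, r, t }ᶜ
  { t }  = { p, q, r, s }ᶜ
  { q, r }  = { p, s, t }ᶜ
  — 14 sets.
Pass 4. New:
  { p, s }  = { s } ∪ { p }
  { q, r, t }  = { q, r } ∪ { t }
  — 16 sets.
Pass 5: already closed under ᶜ and ∪.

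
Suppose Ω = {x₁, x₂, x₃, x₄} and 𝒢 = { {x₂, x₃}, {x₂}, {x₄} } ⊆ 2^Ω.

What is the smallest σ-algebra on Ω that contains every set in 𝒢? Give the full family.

σ(𝒢) (16 sets): { {}, {x₁}, {x₂}, {x₃}, {x₄}, {x₁, x₂}, {x₁, x₃}, {x₁, x₄}, {x₂, x₃}, {x₂, x₄}, {x₃, x₄}, {x₁, x₂, x₃}, {x₁, x₂, x₄}, {x₁, x₃, x₄}, {x₂, x₃, x₄}, Ω }

Derivation:
Initial family (5 sets): { {}, {x₂}, {x₄}, {x₂, x₃}, Ω }.
Step 1. New:
  {x₁, x₄}  = {x₂, x₃}ᶜ
  {x₂, x₄}  = {x₄} ∪ {x₂}
  {x₁, x₂, x₃}  = {x₄}ᶜ
  {x₁, x₃, x₄}  = {x₂}ᶜ
  {x₂, x₃, x₄}  = {x₂, x₃} ∪ {x₄}
Step 2 adds 3:
  {x₁}  = {x₂, x₃, x₄}ᶜ
  {x₁, x₃}  = {x₂, x₄}ᶜ
  {x₁, x₂, x₄}  = {x₂} ∪ {x₁, x₄}
Step 3: +2 →
  {x₃}  = {x₁, x₂, x₄}ᶜ
  {x₁, x₂}  = {x₂} ∪ {x₁}
Step 4: +1 →
  {x₃, x₄}  = {x₁, x₂}ᶜ
Step 5: closed — nothing new.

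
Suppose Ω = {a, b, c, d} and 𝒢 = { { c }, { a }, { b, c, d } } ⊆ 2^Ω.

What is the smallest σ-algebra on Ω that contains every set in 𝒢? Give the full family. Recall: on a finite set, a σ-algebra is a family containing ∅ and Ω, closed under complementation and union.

Answer: σ(𝒢) = { {}, { a }, { c }, { a, c }, { b, d }, { a, b, d }, { b, c, d }, Ω }

Trace:
Seed the family with 𝒢 together with ∅ and Ω: { {}, { a }, { c }, { b, c, d }, Ω }.
Round 1 (2 new):
  { a, c }  = { c } ∪ { a }
  { a, b, d }  = ᶜ of { c }
Round 2 (1 new):
  { b, d }  = ᶜ of { a, c }
Round 3: no new sets; the family is a σ-algebra.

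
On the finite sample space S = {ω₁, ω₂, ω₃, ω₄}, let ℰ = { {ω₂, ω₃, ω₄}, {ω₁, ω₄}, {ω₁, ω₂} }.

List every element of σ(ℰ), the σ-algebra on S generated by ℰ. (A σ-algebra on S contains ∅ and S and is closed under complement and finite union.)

σ(ℰ) (16 sets): { {}, {ω₁}, {ω₂}, {ω₃}, {ω₄}, {ω₁, ω₂}, {ω₁, ω₃}, {ω₁, ω₄}, {ω₂, ω₃}, {ω₂, ω₄}, {ω₃, ω₄}, {ω₁, ω₂, ω₃}, {ω₁, ω₂, ω₄}, {ω₁, ω₃, ω₄}, {ω₂, ω₃, ω₄}, S }

Derivation:
Start: ℰ ∪ {∅, S} = { {}, {ω₁, ω₂}, {ω₁, ω₄}, {ω₂, ω₃, ω₄}, S }.
Round 1. New:
  {ω₁}  = ᶜ of {ω₂, ω₃, ω₄}
  {ω₂, ω₃}  = ᶜ of {ω₁, ω₄}
  {ω₃, ω₄}  = ᶜ of {ω₁, ω₂}
  {ω₁, ω₂, ω₄}  = {ω₁, ω₄} ∪ {ω₁, ω₂}
Round 2: +3 →
  {ω₃}  = ᶜ of {ω₁, ω₂, ω₄}
  {ω₁, ω₂, ω₃}  = {ω₁, ω₂} ∪ {ω₂, ω₃}
  {ω₁, ω₃, ω₄}  = {ω₃, ω₄} ∪ {ω₁, ω₄}
Round 3 (3 new):
  {ω₂}  = ᶜ of {ω₁, ω₃, ω₄}
  {ω₄}  = ᶜ of {ω₁, ω₂, ω₃}
  {ω₁, ω₃}  = {ω₃} ∪ {ω₁}
Round 4: +1 →
  {ω₂, ω₄}  = ᶜ of {ω₁, ω₃}
Round 5 adds nothing — fixpoint reached.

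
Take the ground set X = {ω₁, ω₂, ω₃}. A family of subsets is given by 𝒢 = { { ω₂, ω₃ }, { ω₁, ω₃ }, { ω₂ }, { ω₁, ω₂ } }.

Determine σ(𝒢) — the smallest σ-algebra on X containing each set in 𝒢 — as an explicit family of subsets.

|σ(𝒢)| = 8.  σ(𝒢) = { {}, { ω₁ }, { ω₂ }, { ω₃ }, { ω₁, ω₂ }, { ω₁, ω₃ }, { ω₂, ω₃ }, X }

Check:
Take S₀ = 𝒢 ∪ {∅, X} = { {}, { ω₂ }, { ω₁, ω₂ }, { ω₁, ω₃ }, { ω₂, ω₃ }, X }.
Step 1 (2 new):
  { ω₁ }  = { ω₂, ω₃ }ᶜ
  { ω₃ }  = { ω₁, ω₂ }ᶜ
  [8 total]
Step 2: no new sets; the family is a σ-algebra.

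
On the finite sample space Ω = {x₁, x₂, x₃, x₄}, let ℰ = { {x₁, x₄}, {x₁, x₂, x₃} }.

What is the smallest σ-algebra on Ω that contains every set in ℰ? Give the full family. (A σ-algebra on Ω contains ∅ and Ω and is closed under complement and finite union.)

|σ(ℰ)| = 8.  σ(ℰ) = { {}, {x₁}, {x₄}, {x₁, x₄}, {x₂, x₃}, {x₁, x₂, x₃}, {x₂, x₃, x₄}, Ω }

Check:
Start: ℰ ∪ {∅, Ω} = { {}, {x₁, x₄}, {x₁, x₂, x₃}, Ω }.
Iteration 1: +2 →
  {x₄}  = complement {x₁, x₂, x₃}
  {x₂, x₃}  = complement {x₁, x₄}
  — 6 sets.
Iteration 2: +1 →
  {x₂, x₃, x₄}  = {x₂, x₃} ∪ {x₄}
  — 7 sets.
Iteration 3: +1 →
  {x₁}  = complement {x₂, x₃, x₄}
  — 8 sets.
Iteration 4: already closed under ᶜ and ∪.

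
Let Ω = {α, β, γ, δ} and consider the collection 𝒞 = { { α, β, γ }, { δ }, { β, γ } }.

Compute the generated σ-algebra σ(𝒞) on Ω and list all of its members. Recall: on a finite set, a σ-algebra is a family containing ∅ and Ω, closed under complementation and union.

Take S₀ = 𝒞 ∪ {∅, Ω} = { {}, { δ }, { β, γ }, { α, β, γ }, Ω }.
Iteration 1: +2 →
  { α, δ }  = { β, γ }ᶜ
  { β, γ, δ }  = { β, γ } ∪ { δ }
  |family| = 7
Iteration 2. New:
  { α }  = { β, γ, δ }ᶜ
  |family| = 8
Iteration 3: already closed under ᶜ and ∪.

Hence σ(𝒞) has 8 members: { {}, { α }, { δ }, { α, δ }, { β, γ }, { α, β, γ }, { β, γ, δ }, Ω }.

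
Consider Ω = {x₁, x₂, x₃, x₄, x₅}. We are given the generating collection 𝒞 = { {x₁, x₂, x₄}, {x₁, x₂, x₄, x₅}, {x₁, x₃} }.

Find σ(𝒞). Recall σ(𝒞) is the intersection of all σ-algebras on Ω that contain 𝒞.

σ(𝒞) = { {}, {x₁}, {x₃}, {x₅}, {x₁, x₃}, {x₁, x₅}, {x₂, x₄}, {x₃, x₅}, {x₁, x₂, x₄}, {x₁, x₃, x₅}, {x₂, x₃, x₄}, {x₂, x₄, x₅}, {x₁, x₂, x₃, x₄}, {x₁, x₂, x₄, x₅}, {x₂, x₃, x₄, x₅}, Ω }

Check:
Seed the family with 𝒞 together with ∅ and Ω: { {}, {x₁, x₃}, {x₁, x₂, x₄}, {x₁, x₂, x₄, x₅}, Ω }.
Round 1 adds 4:
  {x₃}  = {x₁, x₂, x₄, x₅}ᶜ
  {x₃, x₅}  = {x₁, x₂, x₄}ᶜ
  {x₂, x₄, x₅}  = {x₁, x₃}ᶜ
  {x₁, x₂, x₃, x₄}  = {x₁, x₃} ∪ {x₁, x₂, x₄}
  (now 9)
Round 2 adds 3:
  {x₅}  = {x₁, x₂, x₃, x₄}ᶜ
  {x₁, x₃, x₅}  = {x₁, x₃} ∪ {x₃, x₅}
  {x₂, x₃, x₄, x₅}  = {x₃} ∪ {x₂, x₄, x₅}
  (now 12)
Round 3: 2 new —
  {x₁}  = {x₂, x₃, x₄, x₅}ᶜ
  {x₂, x₄}  = {x₁, x₃, x₅}ᶜ
  (now 14)
Round 4: 2 new —
  {x₁, x₅}  = {x₅} ∪ {x₁}
  {x₂, x₃, x₄}  = {x₃} ∪ {x₂, x₄}
  (now 16)
Round 5: no new sets; the family is a σ-algebra.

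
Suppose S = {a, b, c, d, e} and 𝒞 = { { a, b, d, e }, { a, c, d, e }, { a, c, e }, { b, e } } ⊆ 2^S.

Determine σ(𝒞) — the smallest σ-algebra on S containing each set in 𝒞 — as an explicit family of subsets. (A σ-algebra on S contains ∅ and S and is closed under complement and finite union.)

Initial family (6 sets): { {  }, { b, e }, { a, c, e }, { a, b, d, e }, { a, c, d, e }, S }.
Pass 1: 5 new —
  { b }  = complement { a, c, d, e }
  { c }  = complement { a, b, d, e }
  { b, d }  = complement { a, c, e }
  { a, c, d }  = complement { b, e }
  { a, b, c, e }  = { b, e } ∪ { a, c, e }
Pass 2 (6 new):
  { d }  = complement { a, b, c, e }
  { b, c }  = { b } ∪ { c }
  { b, c, d }  = { c } ∪ { b, d }
  { b, c, e }  = { b, e } ∪ { c }
  { b, d, e }  = { b, e } ∪ { b, d }
  { a, b, c, d }  = { b } ∪ { a, c, d }
Pass 3: +7 →
  { e }  = complement { a, b, c, d }
  { a, c }  = complement { b, d, e }
  { a, d }  = complement { b, c, e }
  { a, e }  = complement { b, c, d }
  { c, d }  = { c } ∪ { d }
  { a, d, e }  = complement { b, c }
  { b, c, d, e }  = { c } ∪ { b, d, e }
Pass 4 adds 7:
  { a }  = complement { b, c, d, e }
  { c, e }  = { e } ∪ { c }
  { d, e }  = { e } ∪ { d }
  { a, b, c }  = { b } ∪ { a, c }
  { a, b, d }  = { b } ∪ { a, d }
  { a, b, e }  = complement { c, d }
  { c, d, e }  = { c, d } ∪ { e }
Pass 5. New:
  { a, b }  = complement { c, d, e }
Pass 6: no new sets; the family is a σ-algebra.

Therefore σ(𝒞) = { {  }, { a }, { b }, { c }, { d }, { e }, { a, b }, { a, c }, { a, d }, { a, e }, { b, c }, { b, d }, { b, e }, { c, d }, { c, e }, { d, e }, { a, b, c }, { a, b, d }, { a, b, e }, { a, c, d }, { a, c, e }, { a, d, e }, { b, c, d }, { b, c, e }, { b, d, e }, { c, d, e }, { a, b, c, d }, { a, b, c, e }, { a, b, d, e }, { a, c, d, e }, { b, c, d, e }, S } (|σ(𝒞)| = 32).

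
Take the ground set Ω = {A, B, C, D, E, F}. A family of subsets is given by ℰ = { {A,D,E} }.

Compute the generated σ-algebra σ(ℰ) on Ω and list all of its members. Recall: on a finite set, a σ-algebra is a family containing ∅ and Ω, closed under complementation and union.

σ(ℰ) = { ∅, {A,D,E}, {B,C,F}, Ω }

Derivation:
Begin from { ∅, {A,D,E}, Ω } (that is, ℰ plus ∅ and Ω).
Round 1: +1 →
  {B,C,F}  = Ω∖{A,D,E}
Round 2: no new sets; the family is a σ-algebra.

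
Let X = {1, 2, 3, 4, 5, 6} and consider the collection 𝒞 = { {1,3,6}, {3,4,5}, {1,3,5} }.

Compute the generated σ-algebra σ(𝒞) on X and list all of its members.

Seed the family with 𝒞 together with ∅ and X: { {}, {1,3,5}, {1,3,6}, {3,4,5}, X }.
Step 1: 6 new —
  {1,2,6}  = {3,4,5}ᶜ
  {2,4,5}  = {1,3,6}ᶜ
  {2,4,6}  = {1,3,5}ᶜ
  {1,3,4,5}  = {3,4,5} ∪ {1,3,5}
  {1,3,5,6}  = {1,3,6} ∪ {1,3,5}
  {1,3,4,5,6}  = {3,4,5} ∪ {1,3,6}
  — 11 sets.
Step 2 (12 new):
  {2}  = {1,3,4,5,6}ᶜ
  {2,4}  = {1,3,5,6}ᶜ
  {2,6}  = {1,3,4,5}ᶜ
  {1,2,3,6}  = {1,3,6} ∪ {1,2,6}
  {1,2,4,6}  = {2,4,6} ∪ {1,2,6}
  {2,3,4,5}  = {3,4,5} ∪ {2,4,5}
  {2,4,5,6}  = {2,4,6} ∪ {2,4,5}
  {1,2,3,4,5}  = {1,3,5} ∪ {2,4,5}
  {1,2,3,4,6}  = {2,4,6} ∪ {1,3,6}
  {1,2,3,5,6}  = {1,3,5,6} ∪ {1,2,6}
  {1,2,4,5,6}  = {1,2,6} ∪ {2,4,5}
  {2,3,4,5,6}  = {2,4,6} ∪ {3,4,5}
  — 23 sets.
Step 3: +10 →
  {1}  = {2,3,4,5,6}ᶜ
  {3}  = {1,2,4,5,6}ᶜ
  {4}  = {1,2,3,5,6}ᶜ
  {5}  = {1,2,3,4,6}ᶜ
  {6}  = {1,2,3,4,5}ᶜ
  {1,3}  = {2,4,5,6}ᶜ
  {1,6}  = {2,3,4,5}ᶜ
  {3,5}  = {1,2,4,6}ᶜ
  {4,5}  = {1,2,3,6}ᶜ
  {1,2,3,5}  = {1,3,5} ∪ {2}
  — 33 sets.
Step 4 (29 new):
  {1,2}  = {1} ∪ {2}
  {1,4}  = {1} ∪ {4}
  {1,5}  = {1} ∪ {5}
  {2,3}  = {2} ∪ {3}
  {2,5}  = {2} ∪ {5}
  {3,4}  = {3} ∪ {4}
  {3,6}  = {6} ∪ {3}
  {4,6}  = {1,2,3,5}ᶜ
  {5,6}  = {6} ∪ {5}
  {1,2,3}  = {2} ∪ {1,3}
  {1,2,4}  = {1} ∪ {2,4}
  {1,3,4}  = {1,3} ∪ {4}
  {1,4,5}  = {1} ∪ {4,5}
  {1,4,6}  = {1,6} ∪ {4}
  {1,5,6}  = {1,6} ∪ {5}
  {2,3,4}  = {3} ∪ {2,4}
  {2,3,5}  = {2} ∪ {3,5}
  {2,3,6}  = {2,6} ∪ {3}
  {2,5,6}  = {2,6} ∪ {5}
  {3,5,6}  = {6} ∪ {3,5}
  {4,5,6}  = {6} ∪ {4,5}
  {1,2,3,4}  = {1,3} ∪ {2,4}
  {1,2,4,5}  = {1} ∪ {2,4,5}
  {1,2,5,6}  = {5} ∪ {1,2,6}
  {1,3,4,6}  = {1,3,6} ∪ {4}
  {1,4,5,6}  = {1,6} ∪ {4,5}
  {2,3,4,6}  = {2,4,6} ∪ {3}
  {2,3,5,6}  = {2,6} ∪ {3,5}
  {3,4,5,6}  = {3,4,5} ∪ {6}
  — 62 sets.
Step 5 (2 new):
  {1,2,5}  = {2,5} ∪ {1,5}
  {3,4,6}  = {3,4} ∪ {4,6}
  — 64 sets.
Step 6: already closed under ᶜ and ∪.

|σ(𝒞)| = 64.  σ(𝒞) = { {}, {1}, {2}, {3}, {4}, {5}, {6}, {1,2}, {1,3}, {1,4}, {1,5}, {1,6}, {2,3}, {2,4}, {2,5}, {2,6}, {3,4}, {3,5}, {3,6}, {4,5}, {4,6}, {5,6}, {1,2,3}, {1,2,4}, {1,2,5}, {1,2,6}, {1,3,4}, {1,3,5}, {1,3,6}, {1,4,5}, {1,4,6}, {1,5,6}, {2,3,4}, {2,3,5}, {2,3,6}, {2,4,5}, {2,4,6}, {2,5,6}, {3,4,5}, {3,4,6}, {3,5,6}, {4,5,6}, {1,2,3,4}, {1,2,3,5}, {1,2,3,6}, {1,2,4,5}, {1,2,4,6}, {1,2,5,6}, {1,3,4,5}, {1,3,4,6}, {1,3,5,6}, {1,4,5,6}, {2,3,4,5}, {2,3,4,6}, {2,3,5,6}, {2,4,5,6}, {3,4,5,6}, {1,2,3,4,5}, {1,2,3,4,6}, {1,2,3,5,6}, {1,2,4,5,6}, {1,3,4,5,6}, {2,3,4,5,6}, X }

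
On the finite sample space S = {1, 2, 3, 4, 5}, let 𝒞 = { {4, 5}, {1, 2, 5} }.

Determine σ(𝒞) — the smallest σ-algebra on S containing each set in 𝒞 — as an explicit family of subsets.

Begin from { {}, {4, 5}, {1, 2, 5}, S } (that is, 𝒞 plus ∅ and S).
Step 1 adds 3:
  {3, 4}  = complement {1, 2, 5}
  {1, 2, 3}  = complement {4, 5}
  {1, 2, 4, 5}  = {4, 5} ∪ {1, 2, 5}
  |family| = 7
Step 2. New:
  {3}  = complement {1, 2, 4, 5}
  {3, 4, 5}  = {4, 5} ∪ {3, 4}
  {1, 2, 3, 4}  = {3, 4} ∪ {1, 2, 3}
  {1, 2, 3, 5}  = {1, 2, 5} ∪ {1, 2, 3}
  |family| = 11
Step 3: 3 new —
  {4}  = complement {1, 2, 3, 5}
  {5}  = complement {1, 2, 3, 4}
  {1, 2}  = complement {3, 4, 5}
  |family| = 14
Step 4 (2 new):
  {3, 5}  = {3} ∪ {5}
  {1, 2, 4}  = {1, 2} ∪ {4}
  |family| = 16
Step 5: closed — nothing new.

σ(𝒞) = { {}, {3}, {4}, {5}, {1, 2}, {3, 4}, {3, 5}, {4, 5}, {1, 2, 3}, {1, 2, 4}, {1, 2, 5}, {3, 4, 5}, {1, 2, 3, 4}, {1, 2, 3, 5}, {1, 2, 4, 5}, S }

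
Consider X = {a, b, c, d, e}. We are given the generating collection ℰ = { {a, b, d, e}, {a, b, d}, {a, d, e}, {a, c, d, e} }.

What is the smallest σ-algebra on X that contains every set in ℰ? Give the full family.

Take S₀ = ℰ ∪ {∅, X} = { ∅, {a, b, d}, {a, d, e}, {a, b, d, e}, {a, c, d, e}, X }.
Pass 1: +4 →
  {b}  = ᶜ of {a, c, d, e}
  {c}  = ᶜ of {a, b, d, e}
  {b, c}  = ᶜ of {a, d, e}
  {c, e}  = ᶜ of {a, b, d}
  |family| = 10
Pass 2: 2 new —
  {b, c, e}  = {b} ∪ {c, e}
  {a, b, c, d}  = {a, b, d} ∪ {c}
  |family| = 12
Pass 3: 2 new —
  {e}  = ᶜ of {a, b, c, d}
  {a, d}  = ᶜ of {b, c, e}
  |family| = 14
Pass 4: 2 new —
  {b, e}  = {b} ∪ {e}
  {a, c, d}  = {c} ∪ {a, d}
  |family| = 16
Pass 5: closed — nothing new.

Hence σ(ℰ) has 16 members: { ∅, {b}, {c}, {e}, {a, d}, {b, c}, {b, e}, {c, e}, {a, b, d}, {a, c, d}, {a, d, e}, {b, c, e}, {a, b, c, d}, {a, b, d, e}, {a, c, d, e}, X }.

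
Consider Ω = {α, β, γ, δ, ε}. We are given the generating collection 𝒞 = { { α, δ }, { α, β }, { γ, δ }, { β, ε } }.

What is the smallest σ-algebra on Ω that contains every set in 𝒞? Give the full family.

Take S₀ = 𝒞 ∪ {∅, Ω} = { ∅, { α, β }, { α, δ }, { β, ε }, { γ, δ }, Ω }.
Step 1: +8 →
  { α, β, δ }  = { α, δ } ∪ { α, β }
  { α, β, ε }  = { γ, δ }ᶜ
  { α, γ, δ }  = { β, ε }ᶜ
  { β, γ, ε }  = { α, δ }ᶜ
  { γ, δ, ε }  = { α, β }ᶜ
  { α, β, γ, δ }  = { γ, δ } ∪ { α, β }
  { α, β, δ, ε }  = { β, ε } ∪ { α, δ }
  { β, γ, δ, ε }  = { β, ε } ∪ { γ, δ }
  |family| = 14
Step 2: 6 new —
  { α }  = { β, γ, δ, ε }ᶜ
  { γ }  = { α, β, δ, ε }ᶜ
  { ε }  = { α, β, γ, δ }ᶜ
  { γ, ε }  = { α, β, δ }ᶜ
  { α, β, γ, ε }  = { α, β } ∪ { β, γ, ε }
  { α, γ, δ, ε }  = { γ, δ, ε } ∪ { α, γ, δ }
  |family| = 20
Step 3: +7 →
  { β }  = { α, γ, δ, ε }ᶜ
  { δ }  = { α, β, γ, ε }ᶜ
  { α, γ }  = { γ } ∪ { α }
  { α, ε }  = { ε } ∪ { α }
  { α, β, γ }  = { α, β } ∪ { γ }
  { α, γ, ε }  = { γ, ε } ∪ { α }
  { α, δ, ε }  = { α, δ } ∪ { ε }
  |family| = 27
Step 4 (5 new):
  { β, γ }  = { α, δ, ε }ᶜ
  { β, δ }  = { α, γ, ε }ᶜ
  { δ, ε }  = { α, β, γ }ᶜ
  { β, γ, δ }  = { α, ε }ᶜ
  { β, δ, ε }  = { α, γ }ᶜ
  |family| = 32
Step 5: already closed under ᶜ and ∪.

Hence σ(𝒞) has 32 members: { ∅, { α }, { β }, { γ }, { δ }, { ε }, { α, β }, { α, γ }, { α, δ }, { α, ε }, { β, γ }, { β, δ }, { β, ε }, { γ, δ }, { γ, ε }, { δ, ε }, { α, β, γ }, { α, β, δ }, { α, β, ε }, { α, γ, δ }, { α, γ, ε }, { α, δ, ε }, { β, γ, δ }, { β, γ, ε }, { β, δ, ε }, { γ, δ, ε }, { α, β, γ, δ }, { α, β, γ, ε }, { α, β, δ, ε }, { α, γ, δ, ε }, { β, γ, δ, ε }, Ω }.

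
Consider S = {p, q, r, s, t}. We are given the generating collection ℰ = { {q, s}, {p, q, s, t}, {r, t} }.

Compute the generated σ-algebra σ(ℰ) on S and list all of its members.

Begin from { {}, {q, s}, {r, t}, {p, q, s, t}, S } (that is, ℰ plus ∅ and S).
Pass 1. New:
  {r}  = ᶜ of {p, q, s, t}
  {p, q, s}  = ᶜ of {r, t}
  {p, r, t}  = ᶜ of {q, s}
  {q, r, s, t}  = {r, t} ∪ {q, s}
  [9 total]
Pass 2 adds 3:
  {p}  = ᶜ of {q, r, s, t}
  {q, r, s}  = {r} ∪ {q, s}
  {p, q, r, s}  = {p, q, s} ∪ {r}
  [12 total]
Pass 3: +3 →
  {t}  = ᶜ of {p, q, r, s}
  {p, r}  = {r} ∪ {p}
  {p, t}  = ᶜ of {q, r, s}
  [15 total]
Pass 4 adds 1:
  {q, s, t}  = ᶜ of {p, r}
  [16 total]
Pass 5: already closed under ᶜ and ∪.

|σ(ℰ)| = 16.  σ(ℰ) = { {}, {p}, {r}, {t}, {p, r}, {p, t}, {q, s}, {r, t}, {p, q, s}, {p, r, t}, {q, r, s}, {q, s, t}, {p, q, r, s}, {p, q, s, t}, {q, r, s, t}, S }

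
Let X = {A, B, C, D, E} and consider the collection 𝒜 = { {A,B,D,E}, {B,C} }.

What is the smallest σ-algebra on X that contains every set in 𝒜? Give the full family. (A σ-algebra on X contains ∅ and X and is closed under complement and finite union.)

Answer: σ(𝒜) = { ∅, {B}, {C}, {B,C}, {A,D,E}, {A,B,D,E}, {A,C,D,E}, X }

Trace:
Seed the family with 𝒜 together with ∅ and X: { ∅, {B,C}, {A,B,D,E}, X }.
Pass 1: 2 new —
  {C}  = {A,B,D,E}ᶜ
  {A,D,E}  = {B,C}ᶜ
  [6 total]
Pass 2. New:
  {A,C,D,E}  = {A,D,E} ∪ {C}
  [7 total]
Pass 3 adds 1:
  {B}  = {A,C,D,E}ᶜ
  [8 total]
Pass 4: stable.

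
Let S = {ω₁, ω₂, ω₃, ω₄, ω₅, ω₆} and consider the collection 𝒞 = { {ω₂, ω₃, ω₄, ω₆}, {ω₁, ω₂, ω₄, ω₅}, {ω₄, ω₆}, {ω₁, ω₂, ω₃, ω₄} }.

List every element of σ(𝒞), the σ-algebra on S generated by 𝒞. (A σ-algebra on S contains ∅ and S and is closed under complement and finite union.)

Initial family (6 sets): { ∅, {ω₄, ω₆}, {ω₁, ω₂, ω₃, ω₄}, {ω₁, ω₂, ω₄, ω₅}, {ω₂, ω₃, ω₄, ω₆}, S }.
Iteration 1: 7 new —
  {ω₁, ω₅}  = ᶜ of {ω₂, ω₃, ω₄, ω₆}
  {ω₃, ω₆}  = ᶜ of {ω₁, ω₂, ω₄, ω₅}
  {ω₅, ω₆}  = ᶜ of {ω₁, ω₂, ω₃, ω₄}
  {ω₁, ω₂, ω₃, ω₅}  = ᶜ of {ω₄, ω₆}
  {ω₁, ω₂, ω₃, ω₄, ω₅}  = {ω₁, ω₂, ω₃, ω₄} ∪ {ω₁, ω₂, ω₄, ω₅}
  {ω₁, ω₂, ω₃, ω₄, ω₆}  = {ω₂, ω₃, ω₄, ω₆} ∪ {ω₁, ω₂, ω₃, ω₄}
  {ω₁, ω₂, ω₄, ω₅, ω₆}  = {ω₄, ω₆} ∪ {ω₁, ω₂, ω₄, ω₅}
  (now 13)
Iteration 2 adds 11:
  {ω₃}  = ᶜ of {ω₁, ω₂, ω₄, ω₅, ω₆}
  {ω₅}  = ᶜ of {ω₁, ω₂, ω₃, ω₄, ω₆}
  {ω₆}  = ᶜ of {ω₁, ω₂, ω₃, ω₄, ω₅}
  {ω₁, ω₅, ω₆}  = {ω₅, ω₆} ∪ {ω₁, ω₅}
  {ω₃, ω₄, ω₆}  = {ω₃, ω₆} ∪ {ω₄, ω₆}
  {ω₃, ω₅, ω₆}  = {ω₅, ω₆} ∪ {ω₃, ω₆}
  {ω₄, ω₅, ω₆}  = {ω₅, ω₆} ∪ {ω₄, ω₆}
  {ω₁, ω₃, ω₅, ω₆}  = {ω₃, ω₆} ∪ {ω₁, ω₅}
  {ω₁, ω₄, ω₅, ω₆}  = {ω₁, ω₅} ∪ {ω₄, ω₆}
  {ω₁, ω₂, ω₃, ω₅, ω₆}  = {ω₅, ω₆} ∪ {ω₁, ω₂, ω₃, ω₅}
  {ω₂, ω₃, ω₄, ω₅, ω₆}  = {ω₅, ω₆} ∪ {ω₂, ω₃, ω₄, ω₆}
  (now 24)
Iteration 3 adds 12:
  {ω₁}  = ᶜ of {ω₂, ω₃, ω₄, ω₅, ω₆}
  {ω₄}  = ᶜ of {ω₁, ω₂, ω₃, ω₅, ω₆}
  {ω₂, ω₃}  = ᶜ of {ω₁, ω₄, ω₅, ω₆}
  {ω₂, ω₄}  = ᶜ of {ω₁, ω₃, ω₅, ω₆}
  {ω₃, ω₅}  = {ω₅} ∪ {ω₃}
  {ω₁, ω₂, ω₃}  = ᶜ of {ω₄, ω₅, ω₆}
  {ω₁, ω₂, ω₄}  = ᶜ of {ω₃, ω₅, ω₆}
  {ω₁, ω₂, ω₅}  = ᶜ of {ω₃, ω₄, ω₆}
  {ω₁, ω₃, ω₅}  = {ω₁, ω₅} ∪ {ω₃}
  {ω₂, ω₃, ω₄}  = ᶜ of {ω₁, ω₅, ω₆}
  {ω₃, ω₄, ω₅, ω₆}  = {ω₅, ω₆} ∪ {ω₃, ω₄, ω₆}
  {ω₁, ω₃, ω₄, ω₅, ω₆}  = {ω₁, ω₄, ω₅, ω₆} ∪ {ω₃, ω₄, ω₆}
  (now 36)
Iteration 4 adds 23:
  {ω₂}  = ᶜ of {ω₁, ω₃, ω₄, ω₅, ω₆}
  {ω₁, ω₂}  = ᶜ of {ω₃, ω₄, ω₅, ω₆}
  {ω₁, ω₃}  = {ω₁} ∪ {ω₃}
  {ω₁, ω₄}  = {ω₁} ∪ {ω₄}
  {ω₁, ω₆}  = {ω₁} ∪ {ω₆}
  {ω₃, ω₄}  = {ω₃} ∪ {ω₄}
  {ω₄, ω₅}  = {ω₅} ∪ {ω₄}
  {ω₁, ω₃, ω₆}  = {ω₁} ∪ {ω₃, ω₆}
  {ω₁, ω₄, ω₅}  = {ω₁, ω₅} ∪ {ω₄}
  {ω₁, ω₄, ω₆}  = {ω₁} ∪ {ω₄, ω₆}
  {ω₂, ω₃, ω₅}  = {ω₅} ∪ {ω₂, ω₃}
  {ω₂, ω₃, ω₆}  = {ω₆} ∪ {ω₂, ω₃}
  {ω₂, ω₄, ω₅}  = {ω₅} ∪ {ω₂, ω₄}
  {ω₂, ω₄, ω₆}  = ᶜ of {ω₁, ω₃, ω₅}
  {ω₃, ω₄, ω₅}  = {ω₄} ∪ {ω₃, ω₅}
  {ω₁, ω₂, ω₃, ω₆}  = {ω₁, ω₂, ω₃} ∪ {ω₆}
  {ω₁, ω₂, ω₄, ω₆}  = ᶜ of {ω₃, ω₅}
  {ω₁, ω₂, ω₅, ω₆}  = {ω₅, ω₆} ∪ {ω₁, ω₂, ω₅}
  {ω₁, ω₃, ω₄, ω₅}  = {ω₁, ω₃, ω₅} ∪ {ω₄}
  {ω₁, ω₃, ω₄, ω₆}  = {ω₁} ∪ {ω₃, ω₄, ω₆}
  {ω₂, ω₃, ω₄, ω₅}  = {ω₂, ω₃, ω₄} ∪ {ω₅}
  {ω₂, ω₃, ω₅, ω₆}  = {ω₅, ω₆} ∪ {ω₂, ω₃}
  {ω₂, ω₄, ω₅, ω₆}  = {ω₅, ω₆} ∪ {ω₂, ω₄}
  (now 59)
Iteration 5: +5 →
  {ω₂, ω₅}  = ᶜ of {ω₁, ω₃, ω₄, ω₆}
  {ω₂, ω₆}  = ᶜ of {ω₁, ω₃, ω₄, ω₅}
  {ω₁, ω₂, ω₆}  = ᶜ of {ω₃, ω₄, ω₅}
  {ω₁, ω₃, ω₄}  = {ω₃, ω₄} ∪ {ω₁, ω₄}
  {ω₂, ω₅, ω₆}  = {ω₅, ω₆} ∪ {ω₂}
  (now 64)
After Iteration 6 the family is unchanged; done.

σ(𝒞) = { ∅, {ω₁}, {ω₂}, {ω₃}, {ω₄}, {ω₅}, {ω₆}, {ω₁, ω₂}, {ω₁, ω₃}, {ω₁, ω₄}, {ω₁, ω₅}, {ω₁, ω₆}, {ω₂, ω₃}, {ω₂, ω₄}, {ω₂, ω₅}, {ω₂, ω₆}, {ω₃, ω₄}, {ω₃, ω₅}, {ω₃, ω₆}, {ω₄, ω₅}, {ω₄, ω₆}, {ω₅, ω₆}, {ω₁, ω₂, ω₃}, {ω₁, ω₂, ω₄}, {ω₁, ω₂, ω₅}, {ω₁, ω₂, ω₆}, {ω₁, ω₃, ω₄}, {ω₁, ω₃, ω₅}, {ω₁, ω₃, ω₆}, {ω₁, ω₄, ω₅}, {ω₁, ω₄, ω₆}, {ω₁, ω₅, ω₆}, {ω₂, ω₃, ω₄}, {ω₂, ω₃, ω₅}, {ω₂, ω₃, ω₆}, {ω₂, ω₄, ω₅}, {ω₂, ω₄, ω₆}, {ω₂, ω₅, ω₆}, {ω₃, ω₄, ω₅}, {ω₃, ω₄, ω₆}, {ω₃, ω₅, ω₆}, {ω₄, ω₅, ω₆}, {ω₁, ω₂, ω₃, ω₄}, {ω₁, ω₂, ω₃, ω₅}, {ω₁, ω₂, ω₃, ω₆}, {ω₁, ω₂, ω₄, ω₅}, {ω₁, ω₂, ω₄, ω₆}, {ω₁, ω₂, ω₅, ω₆}, {ω₁, ω₃, ω₄, ω₅}, {ω₁, ω₃, ω₄, ω₆}, {ω₁, ω₃, ω₅, ω₆}, {ω₁, ω₄, ω₅, ω₆}, {ω₂, ω₃, ω₄, ω₅}, {ω₂, ω₃, ω₄, ω₆}, {ω₂, ω₃, ω₅, ω₆}, {ω₂, ω₄, ω₅, ω₆}, {ω₃, ω₄, ω₅, ω₆}, {ω₁, ω₂, ω₃, ω₄, ω₅}, {ω₁, ω₂, ω₃, ω₄, ω₆}, {ω₁, ω₂, ω₃, ω₅, ω₆}, {ω₁, ω₂, ω₄, ω₅, ω₆}, {ω₁, ω₃, ω₄, ω₅, ω₆}, {ω₂, ω₃, ω₄, ω₅, ω₆}, S }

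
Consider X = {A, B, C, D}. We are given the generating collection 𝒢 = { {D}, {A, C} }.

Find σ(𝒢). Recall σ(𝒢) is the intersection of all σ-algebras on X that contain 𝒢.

σ(𝒢) = { {}, {B}, {D}, {A, C}, {B, D}, {A, B, C}, {A, C, D}, X }

Trace:
Begin from { {}, {D}, {A, C}, X } (that is, 𝒢 plus ∅ and X).
Round 1: 3 new —
  {B, D}  = ᶜ of {A, C}
  {A, B, C}  = ᶜ of {D}
  {A, C, D}  = {A, C} ∪ {D}
  — 7 sets.
Round 2: 1 new —
  {B}  = ᶜ of {A, C, D}
  — 8 sets.
After Round 3 the family is unchanged; done.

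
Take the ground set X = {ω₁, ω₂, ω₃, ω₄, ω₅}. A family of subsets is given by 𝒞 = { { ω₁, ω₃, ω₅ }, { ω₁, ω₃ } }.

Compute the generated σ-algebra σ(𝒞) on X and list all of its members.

σ(𝒞) = { ∅, { ω₅ }, { ω₁, ω₃ }, { ω₂, ω₄ }, { ω₁, ω₃, ω₅ }, { ω₂, ω₄, ω₅ }, { ω₁, ω₂, ω₃, ω₄ }, X }

Derivation:
Initial family (4 sets): { ∅, { ω₁, ω₃ }, { ω₁, ω₃, ω₅ }, X }.
Iteration 1: +2 →
  { ω₂, ω₄ }  = X∖{ ω₁, ω₃, ω₅ }
  { ω₂, ω₄, ω₅ }  = X∖{ ω₁, ω₃ }
  (now 6)
Iteration 2 (1 new):
  { ω₁, ω₂, ω₃, ω₄ }  = { ω₁, ω₃ } ∪ { ω₂, ω₄ }
  (now 7)
Iteration 3 adds 1:
  { ω₅ }  = X∖{ ω₁, ω₂, ω₃, ω₄ }
  (now 8)
Iteration 4: already closed under ᶜ and ∪.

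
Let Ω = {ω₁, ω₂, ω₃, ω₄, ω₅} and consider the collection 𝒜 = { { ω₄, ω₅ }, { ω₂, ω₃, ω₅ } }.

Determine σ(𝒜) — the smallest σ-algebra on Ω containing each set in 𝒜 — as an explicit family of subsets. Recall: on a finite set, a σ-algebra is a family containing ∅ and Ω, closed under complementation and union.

σ(𝒜) (16 sets): { ∅, { ω₁ }, { ω₄ }, { ω₅ }, { ω₁, ω₄ }, { ω₁, ω₅ }, { ω₂, ω₃ }, { ω₄, ω₅ }, { ω₁, ω₂, ω₃ }, { ω₁, ω₄, ω₅ }, { ω₂, ω₃, ω₄ }, { ω₂, ω₃, ω₅ }, { ω₁, ω₂, ω₃, ω₄ }, { ω₁, ω₂, ω₃, ω₅ }, { ω₂, ω₃, ω₄, ω₅ }, Ω }

Working:
Take S₀ = 𝒜 ∪ {∅, Ω} = { ∅, { ω₄, ω₅ }, { ω₂, ω₃, ω₅ }, Ω }.
Step 1 adds 3:
  { ω₁, ω₄ }  = { ω₂, ω₃, ω₅ }ᶜ
  { ω₁, ω₂, ω₃ }  = { ω₄, ω₅ }ᶜ
  { ω₂, ω₃, ω₄, ω₅ }  = { ω₄, ω₅ } ∪ { ω₂, ω₃, ω₅ }
  |family| = 7
Step 2 (4 new):
  { ω₁ }  = { ω₂, ω₃, ω₄, ω₅ }ᶜ
  { ω₁, ω₄, ω₅ }  = { ω₄, ω₅ } ∪ { ω₁, ω₄ }
  { ω₁, ω₂, ω₃, ω₄ }  = { ω₁, ω₂, ω₃ } ∪ { ω₁, ω₄ }
  { ω₁, ω₂, ω₃, ω₅ }  = { ω₂, ω₃, ω₅ } ∪ { ω₁, ω₂, ω₃ }
  |family| = 11
Step 3 adds 3:
  { ω₄ }  = { ω₁, ω₂, ω₃, ω₅ }ᶜ
  { ω₅ }  = { ω₁, ω₂, ω₃, ω₄ }ᶜ
  { ω₂, ω₃ }  = { ω₁, ω₄, ω₅ }ᶜ
  |family| = 14
Step 4. New:
  { ω₁, ω₅ }  = { ω₅ } ∪ { ω₁ }
  { ω₂, ω₃, ω₄ }  = { ω₂, ω₃ } ∪ { ω₄ }
  |family| = 16
Step 5 adds nothing — fixpoint reached.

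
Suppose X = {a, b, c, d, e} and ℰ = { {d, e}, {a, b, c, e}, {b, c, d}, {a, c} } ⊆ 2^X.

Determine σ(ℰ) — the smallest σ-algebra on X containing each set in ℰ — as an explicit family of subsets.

Take S₀ = ℰ ∪ {∅, X} = { ∅, {a, c}, {d, e}, {b, c, d}, {a, b, c, e}, X }.
Pass 1: +7 →
  {d}  = {a, b, c, e}ᶜ
  {a, e}  = {b, c, d}ᶜ
  {a, b, c}  = {d, e}ᶜ
  {b, d, e}  = {a, c}ᶜ
  {a, b, c, d}  = {b, c, d} ∪ {a, c}
  {a, c, d, e}  = {d, e} ∪ {a, c}
  {b, c, d, e}  = {d, e} ∪ {b, c, d}
  — 13 sets.
Pass 2 (7 new):
  {a}  = {b, c, d, e}ᶜ
  {b}  = {a, c, d, e}ᶜ
  {e}  = {a, b, c, d}ᶜ
  {a, c, d}  = {a, c} ∪ {d}
  {a, c, e}  = {a, c} ∪ {a, e}
  {a, d, e}  = {d, e} ∪ {a, e}
  {a, b, d, e}  = {a, e} ∪ {b, d, e}
  — 20 sets.
Pass 3: +7 →
  {c}  = {a, b, d, e}ᶜ
  {a, b}  = {b} ∪ {a}
  {a, d}  = {d} ∪ {a}
  {b, c}  = {a, d, e}ᶜ
  {b, d}  = {a, c, e}ᶜ
  {b, e}  = {a, c, d}ᶜ
  {a, b, e}  = {b} ∪ {a, e}
  — 27 sets.
Pass 4: +5 →
  {c, d}  = {a, b, e}ᶜ
  {c, e}  = {e} ∪ {c}
  {a, b, d}  = {a, b} ∪ {a, d}
  {b, c, e}  = {a, d}ᶜ
  {c, d, e}  = {a, b}ᶜ
  — 32 sets.
Pass 5 adds nothing — fixpoint reached.

Hence σ(ℰ) has 32 members: { ∅, {a}, {b}, {c}, {d}, {e}, {a, b}, {a, c}, {a, d}, {a, e}, {b, c}, {b, d}, {b, e}, {c, d}, {c, e}, {d, e}, {a, b, c}, {a, b, d}, {a, b, e}, {a, c, d}, {a, c, e}, {a, d, e}, {b, c, d}, {b, c, e}, {b, d, e}, {c, d, e}, {a, b, c, d}, {a, b, c, e}, {a, b, d, e}, {a, c, d, e}, {b, c, d, e}, X }.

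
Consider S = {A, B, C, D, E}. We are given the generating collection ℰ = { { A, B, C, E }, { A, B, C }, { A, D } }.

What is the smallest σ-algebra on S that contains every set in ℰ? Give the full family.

|σ(ℰ)| = 16.  σ(ℰ) = { {  }, { A }, { D }, { E }, { A, D }, { A, E }, { B, C }, { D, E }, { A, B, C }, { A, D, E }, { B, C, D }, { B, C, E }, { A, B, C, D }, { A, B, C, E }, { B, C, D, E }, S }

Derivation:
Seed the family with ℰ together with ∅ and S: { {  }, { A, D }, { A, B, C }, { A, B, C, E }, S }.
Pass 1: 4 new —
  { D }  = S∖{ A, B, C, E }
  { D, E }  = S∖{ A, B, C }
  { B, C, E }  = S∖{ A, D }
  { A, B, C, D }  = { A, B, C } ∪ { A, D }
  |family| = 9
Pass 2 (3 new):
  { E }  = S∖{ A, B, C, D }
  { A, D, E }  = { D, E } ∪ { A, D }
  { B, C, D, E }  = { D, E } ∪ { B, C, E }
  |family| = 12
Pass 3. New:
  { A }  = S∖{ B, C, D, E }
  { B, C }  = S∖{ A, D, E }
  |family| = 14
Pass 4: 2 new —
  { A, E }  = { E } ∪ { A }
  { B, C, D }  = { B, C } ∪ { D }
  |family| = 16
Pass 5: no new sets; the family is a σ-algebra.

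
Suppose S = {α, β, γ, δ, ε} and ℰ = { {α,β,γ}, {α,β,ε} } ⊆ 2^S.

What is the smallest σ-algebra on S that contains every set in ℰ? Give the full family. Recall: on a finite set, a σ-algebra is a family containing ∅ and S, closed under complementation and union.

Take S₀ = ℰ ∪ {∅, S} = { {}, {α,β,γ}, {α,β,ε}, S }.
Pass 1: +3 →
  {γ,δ}  = S∖{α,β,ε}
  {δ,ε}  = S∖{α,β,γ}
  {α,β,γ,ε}  = {α,β,γ} ∪ {α,β,ε}
  — 7 sets.
Pass 2. New:
  {δ}  = S∖{α,β,γ,ε}
  {γ,δ,ε}  = {δ,ε} ∪ {γ,δ}
  {α,β,γ,δ}  = {γ,δ} ∪ {α,β,γ}
  {α,β,δ,ε}  = {δ,ε} ∪ {α,β,ε}
  — 11 sets.
Pass 3: 3 new —
  {γ}  = S∖{α,β,δ,ε}
  {ε}  = S∖{α,β,γ,δ}
  {α,β}  = S∖{γ,δ,ε}
  — 14 sets.
Pass 4: +2 →
  {γ,ε}  = {γ} ∪ {ε}
  {α,β,δ}  = {α,β} ∪ {δ}
  — 16 sets.
Pass 5: closed — nothing new.

Therefore σ(ℰ) = { {}, {γ}, {δ}, {ε}, {α,β}, {γ,δ}, {γ,ε}, {δ,ε}, {α,β,γ}, {α,β,δ}, {α,β,ε}, {γ,δ,ε}, {α,β,γ,δ}, {α,β,γ,ε}, {α,β,δ,ε}, S } (|σ(ℰ)| = 16).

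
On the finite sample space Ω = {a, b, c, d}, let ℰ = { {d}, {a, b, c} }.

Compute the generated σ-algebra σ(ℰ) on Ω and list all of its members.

Start: ℰ ∪ {∅, Ω} = { {}, {d}, {a, b, c}, Ω }.
Pass 1: closed — nothing new.

σ(ℰ) = { {}, {d}, {a, b, c}, Ω }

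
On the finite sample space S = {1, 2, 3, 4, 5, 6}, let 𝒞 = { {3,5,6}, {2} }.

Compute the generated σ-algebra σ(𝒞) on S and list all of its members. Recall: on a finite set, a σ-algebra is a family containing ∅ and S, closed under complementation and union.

Begin from { {}, {2}, {3,5,6}, S } (that is, 𝒞 plus ∅ and S).
Step 1: +3 →
  {1,2,4}  = S∖{3,5,6}
  {2,3,5,6}  = {2} ∪ {3,5,6}
  {1,3,4,5,6}  = S∖{2}
  — 7 sets.
Step 2 (1 new):
  {1,4}  = S∖{2,3,5,6}
  — 8 sets.
After Step 3 the family is unchanged; done.

|σ(𝒞)| = 8.  σ(𝒞) = { {}, {2}, {1,4}, {1,2,4}, {3,5,6}, {2,3,5,6}, {1,3,4,5,6}, S }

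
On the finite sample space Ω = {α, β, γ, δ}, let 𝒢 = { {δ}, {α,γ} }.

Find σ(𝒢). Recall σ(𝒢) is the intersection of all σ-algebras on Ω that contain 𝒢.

Answer: σ(𝒢) = { {}, {β}, {δ}, {α,γ}, {β,δ}, {α,β,γ}, {α,γ,δ}, Ω }

Derivation:
Start: 𝒢 ∪ {∅, Ω} = { {}, {δ}, {α,γ}, Ω }.
Step 1 adds 3:
  {β,δ}  = Ω∖{α,γ}
  {α,β,γ}  = Ω∖{δ}
  {α,γ,δ}  = {α,γ} ∪ {δ}
  (now 7)
Step 2. New:
  {β}  = Ω∖{α,γ,δ}
  (now 8)
Step 3 adds nothing — fixpoint reached.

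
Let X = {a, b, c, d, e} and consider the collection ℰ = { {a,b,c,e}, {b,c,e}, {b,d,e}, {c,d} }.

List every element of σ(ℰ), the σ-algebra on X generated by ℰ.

σ(ℰ) (16 sets): { ∅, {a}, {c}, {d}, {a,c}, {a,d}, {b,e}, {c,d}, {a,b,e}, {a,c,d}, {b,c,e}, {b,d,e}, {a,b,c,e}, {a,b,d,e}, {b,c,d,e}, X }

Working:
Take S₀ = ℰ ∪ {∅, X} = { ∅, {c,d}, {b,c,e}, {b,d,e}, {a,b,c,e}, X }.
Round 1. New:
  {d}  = complement {a,b,c,e}
  {a,c}  = complement {b,d,e}
  {a,d}  = complement {b,c,e}
  {a,b,e}  = complement {c,d}
  {b,c,d,e}  = {c,d} ∪ {b,c,e}
  |family| = 11
Round 2 (3 new):
  {a}  = complement {b,c,d,e}
  {a,c,d}  = {c,d} ∪ {a,d}
  {a,b,d,e}  = {a,b,e} ∪ {a,d}
  |family| = 14
Round 3: +2 →
  {c}  = complement {a,b,d,e}
  {b,e}  = complement {a,c,d}
  |family| = 16
Round 4: stable.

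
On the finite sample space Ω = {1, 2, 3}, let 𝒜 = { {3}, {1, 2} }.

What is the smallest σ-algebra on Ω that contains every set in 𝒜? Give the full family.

|σ(𝒜)| = 4.  σ(𝒜) = { {}, {3}, {1, 2}, Ω }

Derivation:
Take S₀ = 𝒜 ∪ {∅, Ω} = { {}, {3}, {1, 2}, Ω }.
Step 1: no new sets; the family is a σ-algebra.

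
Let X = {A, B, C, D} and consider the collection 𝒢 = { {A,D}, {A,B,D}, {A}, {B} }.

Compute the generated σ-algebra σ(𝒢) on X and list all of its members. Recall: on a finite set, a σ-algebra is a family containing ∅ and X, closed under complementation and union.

Begin from { {}, {A}, {B}, {A,D}, {A,B,D}, X } (that is, 𝒢 plus ∅ and X).
Round 1 (5 new):
  {C}  = {A,B,D}ᶜ
  {A,B}  = {B} ∪ {A}
  {B,C}  = {A,D}ᶜ
  {A,C,D}  = {B}ᶜ
  {B,C,D}  = {A}ᶜ
  |family| = 11
Round 2 adds 3:
  {A,C}  = {C} ∪ {A}
  {C,D}  = {A,B}ᶜ
  {A,B,C}  = {A,B} ∪ {C}
  |family| = 14
Round 3. New:
  {D}  = {A,B,C}ᶜ
  {B,D}  = {A,C}ᶜ
  |family| = 16
Round 4: no new sets; the family is a σ-algebra.

Therefore σ(𝒢) = { {}, {A}, {B}, {C}, {D}, {A,B}, {A,C}, {A,D}, {B,C}, {B,D}, {C,D}, {A,B,C}, {A,B,D}, {A,C,D}, {B,C,D}, X } (|σ(𝒢)| = 16).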